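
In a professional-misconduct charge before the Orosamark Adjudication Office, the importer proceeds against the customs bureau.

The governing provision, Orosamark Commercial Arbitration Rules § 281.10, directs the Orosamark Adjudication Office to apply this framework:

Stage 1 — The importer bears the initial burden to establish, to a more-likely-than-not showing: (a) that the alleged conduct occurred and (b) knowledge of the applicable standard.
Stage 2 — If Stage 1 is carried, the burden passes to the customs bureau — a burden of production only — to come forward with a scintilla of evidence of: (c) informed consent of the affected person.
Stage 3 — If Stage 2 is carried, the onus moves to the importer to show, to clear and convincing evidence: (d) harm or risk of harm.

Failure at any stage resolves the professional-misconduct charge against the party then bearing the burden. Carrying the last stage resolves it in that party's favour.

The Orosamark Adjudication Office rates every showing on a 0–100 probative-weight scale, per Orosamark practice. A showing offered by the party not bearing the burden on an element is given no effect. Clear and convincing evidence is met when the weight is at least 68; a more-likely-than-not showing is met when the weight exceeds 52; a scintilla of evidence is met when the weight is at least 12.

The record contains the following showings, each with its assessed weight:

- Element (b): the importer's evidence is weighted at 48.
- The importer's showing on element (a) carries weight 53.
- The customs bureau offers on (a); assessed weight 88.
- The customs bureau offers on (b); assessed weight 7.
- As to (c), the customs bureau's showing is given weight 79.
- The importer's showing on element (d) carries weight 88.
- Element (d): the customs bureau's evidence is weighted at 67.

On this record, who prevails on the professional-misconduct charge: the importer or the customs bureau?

customs bureau

At Stage 1 the importer must meet a more-likely-than-not showing (weight exceeds 52): on (a) the weight is 53 (the customs bureau's 88 is given no effect), which does exceed 52, so (a) meets the standard; on (b) the weight is 48 (the customs bureau's 7 is given no effect), which does not exceed 52, so (b) does not meet the standard.
  The importer does not carry Stage 1.
The analysis ends at Stage 1; the customs bureau prevails.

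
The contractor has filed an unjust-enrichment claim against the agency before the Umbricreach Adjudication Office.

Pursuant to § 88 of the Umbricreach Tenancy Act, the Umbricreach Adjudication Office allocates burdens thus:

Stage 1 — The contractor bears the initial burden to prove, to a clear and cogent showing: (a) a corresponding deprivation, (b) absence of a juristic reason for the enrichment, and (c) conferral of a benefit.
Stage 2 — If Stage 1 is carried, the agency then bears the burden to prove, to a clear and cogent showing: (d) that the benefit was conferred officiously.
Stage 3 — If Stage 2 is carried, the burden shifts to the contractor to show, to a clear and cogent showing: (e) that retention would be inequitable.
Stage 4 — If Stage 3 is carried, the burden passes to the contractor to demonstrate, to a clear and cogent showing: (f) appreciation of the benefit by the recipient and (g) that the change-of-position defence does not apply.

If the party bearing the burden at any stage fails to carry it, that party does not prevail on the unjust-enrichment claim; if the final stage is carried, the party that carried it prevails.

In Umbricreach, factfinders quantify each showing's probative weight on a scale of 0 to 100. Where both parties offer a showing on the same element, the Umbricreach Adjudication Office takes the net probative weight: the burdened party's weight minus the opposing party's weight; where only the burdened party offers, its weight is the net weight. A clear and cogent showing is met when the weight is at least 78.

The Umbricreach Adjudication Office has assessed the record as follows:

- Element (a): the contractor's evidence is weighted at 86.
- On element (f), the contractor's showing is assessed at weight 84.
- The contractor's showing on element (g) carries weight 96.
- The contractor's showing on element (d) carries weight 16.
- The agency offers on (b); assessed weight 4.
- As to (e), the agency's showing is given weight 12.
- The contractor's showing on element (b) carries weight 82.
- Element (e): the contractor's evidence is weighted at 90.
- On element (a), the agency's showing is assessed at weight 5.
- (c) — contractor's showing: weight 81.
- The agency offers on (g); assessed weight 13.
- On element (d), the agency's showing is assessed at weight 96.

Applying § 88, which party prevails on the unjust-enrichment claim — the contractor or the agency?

contractor

Stage 1 — burden on contractor; standard: a clear and cogent showing (weight is at least 78).
    (a): 86 − 5 = 81 ≥ 78 [met]
    (b): 82 − 4 = 78 ≥ 78 [met]
    (c): 81 ≥ 78 [met]
  All elements met. The burden passes to the agency.
Stage 2 — burden on agency; standard: a clear and cogent showing (weight is at least 78).
    (d): 96 − 16 = 80 ≥ 78 [met]
  All elements met. The burden passes to the contractor.
Stage 3 — burden on contractor; standard: a clear and cogent showing (weight is at least 78).
    (e): 90 − 12 = 78 ≥ 78 [met]
  Stage 3 carried; the burden remains with the contractor.
Stage 4 — burden on contractor; standard: a clear and cogent showing (weight is at least 78).
    (f): 84 ≥ 78 [met]
    (g): 96 − 13 = 83 ≥ 78 [met]
  Stage 4 carried; the final stage is satisfied.
All stages carried — the contractor prevails.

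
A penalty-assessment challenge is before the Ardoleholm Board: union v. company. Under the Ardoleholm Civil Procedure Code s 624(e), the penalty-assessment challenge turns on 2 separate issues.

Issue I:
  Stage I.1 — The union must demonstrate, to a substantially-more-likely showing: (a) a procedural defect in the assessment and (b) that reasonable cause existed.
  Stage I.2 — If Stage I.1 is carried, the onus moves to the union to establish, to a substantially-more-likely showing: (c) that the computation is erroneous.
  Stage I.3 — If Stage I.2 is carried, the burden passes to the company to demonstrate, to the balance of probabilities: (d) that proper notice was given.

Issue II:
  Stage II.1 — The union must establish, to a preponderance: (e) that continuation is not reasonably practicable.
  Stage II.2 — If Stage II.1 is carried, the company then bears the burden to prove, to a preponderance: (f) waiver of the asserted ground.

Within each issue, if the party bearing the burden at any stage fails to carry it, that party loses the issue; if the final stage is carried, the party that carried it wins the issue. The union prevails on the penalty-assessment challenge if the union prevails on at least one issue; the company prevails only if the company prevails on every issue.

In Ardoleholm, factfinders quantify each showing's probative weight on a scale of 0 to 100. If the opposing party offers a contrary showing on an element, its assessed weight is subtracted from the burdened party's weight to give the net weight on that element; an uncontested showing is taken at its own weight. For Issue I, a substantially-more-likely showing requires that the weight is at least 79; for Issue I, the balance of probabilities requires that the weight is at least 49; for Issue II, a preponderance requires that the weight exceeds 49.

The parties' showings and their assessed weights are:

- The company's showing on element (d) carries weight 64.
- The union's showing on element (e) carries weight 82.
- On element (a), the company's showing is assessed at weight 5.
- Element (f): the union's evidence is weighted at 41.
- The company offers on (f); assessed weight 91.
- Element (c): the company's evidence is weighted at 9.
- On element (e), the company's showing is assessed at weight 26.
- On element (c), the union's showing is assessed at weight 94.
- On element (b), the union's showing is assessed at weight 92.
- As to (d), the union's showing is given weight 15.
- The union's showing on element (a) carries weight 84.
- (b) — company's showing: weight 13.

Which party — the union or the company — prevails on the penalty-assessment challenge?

— Issue I —
Stage I.1 — burden on union; standard: a substantially-more-likely showing (weight is at least 79).
    (a): 84 − 5 = 79 ≥ 79 [met]
    (b): 92 − 13 = 79 ≥ 79 [met]
  Stage I.1 is satisfied; the union continues to bear the burden.
Stage I.2 — burden on union; standard: a substantially-more-likely showing (weight is at least 79).
    (c): 94 − 9 = 85 ≥ 79 [met]
  Stage I.2 carried; the burden shifts to the company.
Stage I.3 — burden on company; standard: the balance of probabilities (weight is at least 49).
    (d): 64 − 15 = 49 ≥ 49 [met]
  The company carries the last stage.
With every stage satisfied, the company prevails on this issue.
— Issue II —
Stage II.1 — burden on union; standard: a preponderance (weight exceeds 49).
    (e): 82 − 26 = 56 > 49 [met]
  The union carries Stage II.1; the company now bears the burden.
Stage II.2 — burden on company; standard: a preponderance (weight exceeds 49).
    (f): 91 − 41 = 50 > 49 [met]
  Stage II.2 carried; the final stage is satisfied.
All stages carried — the company prevails on this issue.
Per-issue: Issue I → company; Issue II → company. The union must prevail on at least one issue; overall, the company prevails.

company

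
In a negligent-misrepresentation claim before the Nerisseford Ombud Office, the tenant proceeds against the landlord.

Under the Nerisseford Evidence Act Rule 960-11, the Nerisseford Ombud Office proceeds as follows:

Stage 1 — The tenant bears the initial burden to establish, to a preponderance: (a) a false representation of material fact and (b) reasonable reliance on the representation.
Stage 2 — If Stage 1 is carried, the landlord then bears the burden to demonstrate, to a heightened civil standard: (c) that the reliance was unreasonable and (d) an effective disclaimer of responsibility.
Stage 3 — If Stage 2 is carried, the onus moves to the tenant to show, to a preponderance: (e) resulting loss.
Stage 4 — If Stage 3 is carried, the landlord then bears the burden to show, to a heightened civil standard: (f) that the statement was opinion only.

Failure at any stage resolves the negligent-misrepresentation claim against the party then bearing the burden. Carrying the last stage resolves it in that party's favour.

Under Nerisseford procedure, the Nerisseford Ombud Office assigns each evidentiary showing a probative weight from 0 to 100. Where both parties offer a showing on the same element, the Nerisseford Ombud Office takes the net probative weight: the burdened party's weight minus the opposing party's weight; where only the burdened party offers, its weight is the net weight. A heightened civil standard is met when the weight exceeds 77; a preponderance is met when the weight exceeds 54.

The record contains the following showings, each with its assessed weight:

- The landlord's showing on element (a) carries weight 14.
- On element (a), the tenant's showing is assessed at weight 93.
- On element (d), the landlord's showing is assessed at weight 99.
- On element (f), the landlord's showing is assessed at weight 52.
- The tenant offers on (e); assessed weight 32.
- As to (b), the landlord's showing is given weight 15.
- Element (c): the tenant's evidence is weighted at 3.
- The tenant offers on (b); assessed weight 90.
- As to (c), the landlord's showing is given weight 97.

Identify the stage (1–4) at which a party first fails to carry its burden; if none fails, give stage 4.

Stage 1 — burden on tenant; standard: a preponderance (weight exceeds 54).
    (a): 93 − 14 = 79 > 54 [met]
    (b): 90 − 15 = 75 > 54 [met]
  Stage 1 carried; the burden shifts to the landlord.
Stage 2 — burden on landlord; standard: a heightened civil standard (weight exceeds 77).
    (c): 97 − 3 = 94 > 77 [met]
    (d): 99 > 77 [met]
  The landlord carries Stage 2; the tenant now bears the burden.
Stage 3 — burden on tenant; standard: a preponderance (weight exceeds 54).
    (e): 32 ≤ 54 [not met]
  Not every element is met, so the tenant fails to carry Stage 3.
The analysis ends at Stage 3; the landlord prevails.

stage 3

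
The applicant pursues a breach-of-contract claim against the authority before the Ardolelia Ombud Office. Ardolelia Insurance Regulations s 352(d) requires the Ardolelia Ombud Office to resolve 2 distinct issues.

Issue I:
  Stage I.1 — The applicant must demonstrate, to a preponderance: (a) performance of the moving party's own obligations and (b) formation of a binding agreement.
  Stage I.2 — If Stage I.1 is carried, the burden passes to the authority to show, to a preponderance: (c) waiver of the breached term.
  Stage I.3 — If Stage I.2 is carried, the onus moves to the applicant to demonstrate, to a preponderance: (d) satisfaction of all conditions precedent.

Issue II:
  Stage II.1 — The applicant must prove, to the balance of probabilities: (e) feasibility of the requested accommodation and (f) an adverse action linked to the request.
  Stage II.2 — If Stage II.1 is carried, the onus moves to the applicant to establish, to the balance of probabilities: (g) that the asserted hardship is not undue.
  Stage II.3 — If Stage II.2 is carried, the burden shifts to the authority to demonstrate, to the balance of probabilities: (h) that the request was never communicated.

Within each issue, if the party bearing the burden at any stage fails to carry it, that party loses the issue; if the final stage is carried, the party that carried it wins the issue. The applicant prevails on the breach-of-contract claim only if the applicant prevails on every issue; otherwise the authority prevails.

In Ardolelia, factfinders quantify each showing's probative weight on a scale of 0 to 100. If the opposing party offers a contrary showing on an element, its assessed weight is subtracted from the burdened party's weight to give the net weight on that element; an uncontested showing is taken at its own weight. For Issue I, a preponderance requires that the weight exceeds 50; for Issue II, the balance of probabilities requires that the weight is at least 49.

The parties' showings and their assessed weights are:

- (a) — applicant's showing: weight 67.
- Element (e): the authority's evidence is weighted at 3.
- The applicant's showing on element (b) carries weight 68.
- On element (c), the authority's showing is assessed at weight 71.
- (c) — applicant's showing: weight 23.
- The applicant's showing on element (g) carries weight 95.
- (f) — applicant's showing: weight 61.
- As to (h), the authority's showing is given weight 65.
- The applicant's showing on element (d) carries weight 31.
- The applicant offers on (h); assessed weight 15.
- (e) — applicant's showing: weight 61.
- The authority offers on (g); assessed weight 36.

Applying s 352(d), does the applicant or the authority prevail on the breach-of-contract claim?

— Issue I —
Stage I.1 (applicant, a preponderance, weight exceeds 50): (a) 67 > 50 — meets; (b) 68 > 50 — meets.
  Stage I.1 carried; the burden shifts to the authority.
Stage I.2 (authority, a preponderance, weight exceeds 50): (c) net 71−23=48 ≤ 50 — fails.
  Not every element is met, so the authority fails to carry Stage I.2.
The analysis ends at Stage I.2; the applicant prevails on this issue.
— Issue II —
Stage II.1 (applicant, the balance of probabilities, weight is at least 49): (e) net 61−3=58 ≥ 49 — meets; (f) 61 ≥ 49 — meets.
  Stage II.1 is satisfied; the applicant continues to bear the burden.
Stage II.2 (applicant, the balance of probabilities, weight is at least 49): (g) net 95−36=59 ≥ 49 — meets.
  Stage II.2 carried; the burden shifts to the authority.
Stage II.3 (authority, the balance of probabilities, weight is at least 49): (h) net 65−15=50 ≥ 49 — meets.
  Stage II.3 carried; the final stage is satisfied.
With every stage satisfied, the authority prevails on this issue.
Per-issue: Issue I → applicant; Issue II → authority. The applicant must prevail on every issue; overall, the authority prevails.

authority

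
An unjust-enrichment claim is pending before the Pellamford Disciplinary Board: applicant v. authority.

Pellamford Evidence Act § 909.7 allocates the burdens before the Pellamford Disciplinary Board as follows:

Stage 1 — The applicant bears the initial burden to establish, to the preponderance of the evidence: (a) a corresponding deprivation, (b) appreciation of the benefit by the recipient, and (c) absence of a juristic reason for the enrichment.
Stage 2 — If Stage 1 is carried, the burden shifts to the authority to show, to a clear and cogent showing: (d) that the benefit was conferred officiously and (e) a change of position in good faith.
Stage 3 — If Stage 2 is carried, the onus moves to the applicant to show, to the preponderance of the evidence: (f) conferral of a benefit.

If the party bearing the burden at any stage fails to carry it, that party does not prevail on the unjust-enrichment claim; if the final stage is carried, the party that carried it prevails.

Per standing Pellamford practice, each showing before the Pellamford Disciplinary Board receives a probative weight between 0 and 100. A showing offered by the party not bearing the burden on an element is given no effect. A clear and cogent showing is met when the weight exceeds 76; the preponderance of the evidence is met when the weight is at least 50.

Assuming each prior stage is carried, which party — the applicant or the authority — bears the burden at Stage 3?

Stage 3's rule assigns the burden to the applicant (to the preponderance of the evidence).

applicant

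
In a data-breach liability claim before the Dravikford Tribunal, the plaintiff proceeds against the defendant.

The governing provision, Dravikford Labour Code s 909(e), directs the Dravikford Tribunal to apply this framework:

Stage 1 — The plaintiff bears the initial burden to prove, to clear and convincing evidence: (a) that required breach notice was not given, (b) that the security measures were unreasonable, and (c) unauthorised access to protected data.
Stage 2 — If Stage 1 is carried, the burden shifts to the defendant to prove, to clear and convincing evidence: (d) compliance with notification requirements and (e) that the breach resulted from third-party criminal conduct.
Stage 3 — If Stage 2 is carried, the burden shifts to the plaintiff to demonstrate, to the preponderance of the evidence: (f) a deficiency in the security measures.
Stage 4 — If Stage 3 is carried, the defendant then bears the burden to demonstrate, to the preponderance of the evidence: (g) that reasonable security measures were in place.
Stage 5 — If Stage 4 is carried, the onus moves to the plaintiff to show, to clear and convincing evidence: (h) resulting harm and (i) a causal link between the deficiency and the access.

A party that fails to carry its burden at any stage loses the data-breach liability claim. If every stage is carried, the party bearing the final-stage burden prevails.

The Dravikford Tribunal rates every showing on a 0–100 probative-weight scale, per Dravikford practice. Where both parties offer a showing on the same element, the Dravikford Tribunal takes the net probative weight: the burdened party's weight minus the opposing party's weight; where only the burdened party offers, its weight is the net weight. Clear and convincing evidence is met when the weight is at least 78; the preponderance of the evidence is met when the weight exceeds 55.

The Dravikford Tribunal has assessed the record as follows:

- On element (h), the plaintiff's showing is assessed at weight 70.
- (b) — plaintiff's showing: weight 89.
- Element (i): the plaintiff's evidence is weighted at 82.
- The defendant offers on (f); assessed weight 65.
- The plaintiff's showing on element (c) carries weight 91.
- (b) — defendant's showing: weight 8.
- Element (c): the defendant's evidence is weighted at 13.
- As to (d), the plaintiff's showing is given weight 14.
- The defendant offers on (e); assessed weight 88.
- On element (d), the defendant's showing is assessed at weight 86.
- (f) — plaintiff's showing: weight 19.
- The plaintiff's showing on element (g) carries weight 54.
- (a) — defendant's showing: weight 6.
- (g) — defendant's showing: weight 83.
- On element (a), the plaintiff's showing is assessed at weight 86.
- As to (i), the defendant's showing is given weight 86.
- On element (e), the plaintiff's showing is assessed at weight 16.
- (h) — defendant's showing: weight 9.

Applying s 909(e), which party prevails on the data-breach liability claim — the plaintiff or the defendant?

plaintiff

Stage 1 (plaintiff, clear and convincing evidence, weight is at least 78): (a) net 86−6=80 ≥ 78 — meets; (b) net 89−8=81 ≥ 78 — meets; (c) net 91−13=78 ≥ 78 — meets.
  All elements met. The burden passes to the defendant.
Stage 2 (defendant, clear and convincing evidence, weight is at least 78): (d) net 86−14=72 < 78 — fails; (e) net 88−16=72 < 78 — fails.
  The defendant does not carry Stage 2.
So the plaintiff prevails.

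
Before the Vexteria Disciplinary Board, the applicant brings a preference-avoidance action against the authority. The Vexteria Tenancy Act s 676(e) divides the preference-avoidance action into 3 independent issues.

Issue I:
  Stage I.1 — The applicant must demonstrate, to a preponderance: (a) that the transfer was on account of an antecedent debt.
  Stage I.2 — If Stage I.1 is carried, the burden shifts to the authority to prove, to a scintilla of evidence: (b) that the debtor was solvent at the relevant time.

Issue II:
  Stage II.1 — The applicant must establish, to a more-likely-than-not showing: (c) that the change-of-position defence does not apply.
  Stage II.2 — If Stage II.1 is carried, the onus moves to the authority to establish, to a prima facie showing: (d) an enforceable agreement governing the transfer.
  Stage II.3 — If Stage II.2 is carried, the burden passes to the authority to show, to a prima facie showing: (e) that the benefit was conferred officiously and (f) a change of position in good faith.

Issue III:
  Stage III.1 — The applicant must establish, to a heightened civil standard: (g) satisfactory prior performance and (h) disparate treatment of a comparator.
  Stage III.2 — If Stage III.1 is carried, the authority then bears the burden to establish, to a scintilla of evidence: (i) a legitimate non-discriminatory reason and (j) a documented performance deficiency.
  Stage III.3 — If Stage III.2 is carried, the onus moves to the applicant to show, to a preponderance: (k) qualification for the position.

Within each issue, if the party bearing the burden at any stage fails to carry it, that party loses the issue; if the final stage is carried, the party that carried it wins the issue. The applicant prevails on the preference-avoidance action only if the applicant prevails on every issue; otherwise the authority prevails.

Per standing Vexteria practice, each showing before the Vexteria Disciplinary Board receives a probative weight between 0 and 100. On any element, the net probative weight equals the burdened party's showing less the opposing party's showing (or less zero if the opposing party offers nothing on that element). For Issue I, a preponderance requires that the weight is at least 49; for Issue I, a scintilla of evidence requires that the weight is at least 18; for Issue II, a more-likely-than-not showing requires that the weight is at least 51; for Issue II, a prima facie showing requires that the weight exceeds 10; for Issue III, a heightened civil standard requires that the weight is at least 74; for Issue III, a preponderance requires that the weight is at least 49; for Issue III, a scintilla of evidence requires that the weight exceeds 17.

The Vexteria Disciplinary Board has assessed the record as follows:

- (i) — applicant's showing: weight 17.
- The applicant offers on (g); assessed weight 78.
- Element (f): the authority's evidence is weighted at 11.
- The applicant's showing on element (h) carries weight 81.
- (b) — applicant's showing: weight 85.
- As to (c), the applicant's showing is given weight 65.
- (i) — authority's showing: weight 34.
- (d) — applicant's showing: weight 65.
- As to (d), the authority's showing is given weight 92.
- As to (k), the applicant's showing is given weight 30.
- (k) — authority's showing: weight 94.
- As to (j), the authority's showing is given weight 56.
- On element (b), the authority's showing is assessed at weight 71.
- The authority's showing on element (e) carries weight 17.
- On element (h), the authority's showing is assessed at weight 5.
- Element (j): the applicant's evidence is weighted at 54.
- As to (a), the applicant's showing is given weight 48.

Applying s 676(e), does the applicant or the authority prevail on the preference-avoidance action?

— Issue I —
Stage I.1 (applicant, a preponderance, weight is at least 49): (a) 48 < 49 — fails.
  Not every element is met, so the applicant fails to carry Stage I.1.
The authority prevails on this issue.
— Issue II —
Stage II.1 (applicant, a more-likely-than-not showing, weight is at least 51): (c) 65 ≥ 51 — meets.
  All elements met. The burden passes to the authority.
Stage II.2 (authority, a prima facie showing, weight exceeds 10): (d) net 92−65=27 > 10 — meets.
  Stage II.2 carried; the burden remains with the authority.
Stage II.3 (authority, a prima facie showing, weight exceeds 10): (e) 17 > 10 — meets; (f) 11 > 10 — meets.
  All elements met at the final stage.
With every stage satisfied, the authority prevails on this issue.
— Issue III —
At Stage III.1 the applicant must meet a heightened civil standard (weight is at least 74): on (g) the weight is 78, ≥ 74, so (g) meets the standard; on (h) the weight is 81 less the opposing 5 gives net 76, ≥ 74, so (h) meets the standard.
  Stage III.1 carried; the burden shifts to the authority.
At Stage III.2 the authority must meet a scintilla of evidence (weight exceeds 17): on (i) the weight is 34 less the opposing 17 gives net 17, which does not exceed 17, so (i) does not meet the standard; on (j) the weight is 56 less the opposing 54 gives net 2, ≤ 17, so (j) does not meet the standard.
  Stage III.2 not carried; the authority fails its burden.
So the applicant prevails on this issue.
Per-issue: Issue I → authority; Issue II → authority; Issue III → applicant. The applicant must prevail on every issue; overall, the authority prevails.

authority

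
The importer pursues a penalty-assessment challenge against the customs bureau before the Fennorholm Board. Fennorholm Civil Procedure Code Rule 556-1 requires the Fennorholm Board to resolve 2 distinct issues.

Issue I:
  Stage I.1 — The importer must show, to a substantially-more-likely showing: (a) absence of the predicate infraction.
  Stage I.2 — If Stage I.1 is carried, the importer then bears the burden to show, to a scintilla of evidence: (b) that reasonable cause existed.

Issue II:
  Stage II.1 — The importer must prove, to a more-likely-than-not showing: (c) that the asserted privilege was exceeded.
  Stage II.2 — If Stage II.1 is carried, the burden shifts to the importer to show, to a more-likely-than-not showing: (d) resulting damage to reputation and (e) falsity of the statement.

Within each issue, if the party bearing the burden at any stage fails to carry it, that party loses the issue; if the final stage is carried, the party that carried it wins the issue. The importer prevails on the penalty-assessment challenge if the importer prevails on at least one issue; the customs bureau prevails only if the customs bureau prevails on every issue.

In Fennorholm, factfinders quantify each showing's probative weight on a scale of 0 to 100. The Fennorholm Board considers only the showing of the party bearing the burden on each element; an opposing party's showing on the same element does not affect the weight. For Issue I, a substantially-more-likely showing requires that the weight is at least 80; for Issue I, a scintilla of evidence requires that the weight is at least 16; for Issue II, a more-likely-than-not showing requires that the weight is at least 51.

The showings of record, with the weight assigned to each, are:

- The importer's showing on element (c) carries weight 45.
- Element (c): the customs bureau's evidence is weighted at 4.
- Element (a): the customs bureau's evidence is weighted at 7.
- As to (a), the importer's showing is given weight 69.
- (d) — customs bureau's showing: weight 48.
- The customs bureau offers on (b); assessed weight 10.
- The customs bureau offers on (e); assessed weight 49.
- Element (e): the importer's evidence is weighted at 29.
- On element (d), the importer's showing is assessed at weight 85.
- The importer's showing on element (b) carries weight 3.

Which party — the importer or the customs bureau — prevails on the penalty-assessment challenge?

— Issue I —
Stage I.1 (importer, a substantially-more-likely showing, weight is at least 80): (a) 69 (customs bureau's 7 disregarded) < 80 — fails.
  Stage I.1 not carried; the importer fails its burden.
The customs bureau prevails on this issue.
— Issue II —
Stage II.1 (importer, a more-likely-than-not showing, weight is at least 51): (c) 45 (customs bureau's 4 disregarded) < 51 — fails.
  The importer does not carry Stage II.1.
So the customs bureau prevails on this issue.
Per-issue: Issue I → customs bureau; Issue II → customs bureau. The importer must prevail on at least one issue; overall, the customs bureau prevails.

customs bureau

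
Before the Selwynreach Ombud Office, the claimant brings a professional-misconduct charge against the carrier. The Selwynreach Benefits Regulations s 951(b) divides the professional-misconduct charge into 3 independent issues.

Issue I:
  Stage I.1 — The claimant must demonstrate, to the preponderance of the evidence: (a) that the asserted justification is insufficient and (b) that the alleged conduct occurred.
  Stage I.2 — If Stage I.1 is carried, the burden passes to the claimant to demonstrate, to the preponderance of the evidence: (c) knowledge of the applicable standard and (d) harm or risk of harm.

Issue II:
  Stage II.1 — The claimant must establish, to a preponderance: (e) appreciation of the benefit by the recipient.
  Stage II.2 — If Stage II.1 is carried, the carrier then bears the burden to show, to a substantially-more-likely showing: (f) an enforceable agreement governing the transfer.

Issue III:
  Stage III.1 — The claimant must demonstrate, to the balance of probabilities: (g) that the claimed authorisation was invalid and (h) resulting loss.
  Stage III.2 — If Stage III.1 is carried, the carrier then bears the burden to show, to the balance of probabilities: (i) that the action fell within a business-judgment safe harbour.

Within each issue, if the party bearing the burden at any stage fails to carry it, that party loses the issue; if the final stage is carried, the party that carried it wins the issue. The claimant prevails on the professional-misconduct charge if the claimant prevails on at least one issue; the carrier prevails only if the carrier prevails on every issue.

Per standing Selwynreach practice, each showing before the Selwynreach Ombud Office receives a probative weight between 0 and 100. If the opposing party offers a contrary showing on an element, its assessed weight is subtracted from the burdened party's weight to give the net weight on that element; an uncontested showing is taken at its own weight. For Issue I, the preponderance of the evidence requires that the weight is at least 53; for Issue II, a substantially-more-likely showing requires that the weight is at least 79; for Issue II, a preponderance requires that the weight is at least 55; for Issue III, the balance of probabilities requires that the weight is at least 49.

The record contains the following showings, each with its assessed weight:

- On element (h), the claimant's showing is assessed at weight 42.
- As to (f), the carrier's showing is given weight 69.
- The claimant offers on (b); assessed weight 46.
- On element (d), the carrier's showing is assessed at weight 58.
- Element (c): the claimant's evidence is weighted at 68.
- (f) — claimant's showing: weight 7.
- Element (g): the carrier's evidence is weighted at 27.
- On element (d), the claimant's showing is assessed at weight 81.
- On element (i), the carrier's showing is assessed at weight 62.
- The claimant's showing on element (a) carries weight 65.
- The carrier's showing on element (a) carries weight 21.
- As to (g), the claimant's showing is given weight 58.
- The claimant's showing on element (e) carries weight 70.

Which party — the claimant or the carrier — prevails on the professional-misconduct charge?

— Issue I —
At Stage I.1 the claimant must meet the preponderance of the evidence (weight is at least 53): on (a) the weight is 65 less the opposing 21 gives net 44, which does not reach 53, so (a) does not meet the standard; on (b) the weight is 46, which does not reach 53, so (b) does not meet the standard.
  Stage I.1 not carried; the claimant fails its burden.
So the carrier prevails on this issue.
— Issue II —
Stage II.1 — burden on claimant; standard: a preponderance (weight is at least 55).
    (e): 70 ≥ 55 [met]
  All elements met. The burden passes to the carrier.
Stage II.2 — burden on carrier; standard: a substantially-more-likely showing (weight is at least 79).
    (f): 69 − 7 = 62 < 79 [not met]
  The carrier does not carry Stage II.2.
The analysis ends at Stage II.2; the claimant prevails on this issue.
— Issue III —
Stage III.1 (claimant, the balance of probabilities, weight is at least 49): (g) net 58−27=31 < 49 — fails; (h) 42 < 49 — fails.
  Stage III.1 not carried; the claimant fails its burden.
The analysis ends at Stage III.1; the carrier prevails on this issue.
Per-issue: Issue I → carrier; Issue II → claimant; Issue III → carrier. The claimant must prevail on at least one issue; overall, the claimant prevails.

claimant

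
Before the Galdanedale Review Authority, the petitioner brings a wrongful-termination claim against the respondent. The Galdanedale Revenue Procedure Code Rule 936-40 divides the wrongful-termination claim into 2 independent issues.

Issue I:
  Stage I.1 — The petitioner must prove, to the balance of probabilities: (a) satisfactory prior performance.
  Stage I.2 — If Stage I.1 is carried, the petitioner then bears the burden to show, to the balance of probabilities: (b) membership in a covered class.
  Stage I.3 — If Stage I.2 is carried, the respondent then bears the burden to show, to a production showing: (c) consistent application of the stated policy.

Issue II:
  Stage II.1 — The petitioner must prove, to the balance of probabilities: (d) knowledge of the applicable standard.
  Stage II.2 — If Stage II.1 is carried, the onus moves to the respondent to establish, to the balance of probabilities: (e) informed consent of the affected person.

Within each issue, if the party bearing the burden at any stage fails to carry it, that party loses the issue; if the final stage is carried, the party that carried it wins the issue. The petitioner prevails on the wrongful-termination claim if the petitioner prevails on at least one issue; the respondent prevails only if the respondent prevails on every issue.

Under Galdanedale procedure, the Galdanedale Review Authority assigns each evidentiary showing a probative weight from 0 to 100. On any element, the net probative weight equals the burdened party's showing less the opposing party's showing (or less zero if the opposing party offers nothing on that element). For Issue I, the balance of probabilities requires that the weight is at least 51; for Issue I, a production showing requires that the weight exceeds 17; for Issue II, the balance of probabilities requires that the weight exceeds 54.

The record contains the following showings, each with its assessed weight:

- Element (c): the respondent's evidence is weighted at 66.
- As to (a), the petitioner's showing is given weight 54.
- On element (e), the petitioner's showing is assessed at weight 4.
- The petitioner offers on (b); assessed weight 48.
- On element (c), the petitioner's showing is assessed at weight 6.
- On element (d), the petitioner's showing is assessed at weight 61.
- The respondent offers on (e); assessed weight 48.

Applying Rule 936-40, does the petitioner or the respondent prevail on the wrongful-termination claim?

— Issue I —
Stage I.1 — burden on petitioner; standard: the balance of probabilities (weight is at least 51).
    (a): 54 ≥ 51 [met]
  Stage I.1 is satisfied; the petitioner continues to bear the burden.
Stage I.2 — burden on petitioner; standard: the balance of probabilities (weight is at least 51).
    (b): 48 < 51 [not met]
  Stage I.2 not carried; the petitioner fails its burden.
The analysis ends at Stage I.2; the respondent prevails on this issue.
— Issue II —
Stage II.1 (petitioner, the balance of probabilities, weight exceeds 54): (d) 61 > 54 — meets.
  All elements met. The burden passes to the respondent.
Stage II.2 (respondent, the balance of probabilities, weight exceeds 54): (e) net 48−4=44 ≤ 54 — fails.
  The respondent does not carry Stage II.2.
The analysis ends at Stage II.2; the petitioner prevails on this issue.
Per-issue: Issue I → respondent; Issue II → petitioner. The petitioner must prevail on at least one issue; overall, the petitioner prevails.

petitioner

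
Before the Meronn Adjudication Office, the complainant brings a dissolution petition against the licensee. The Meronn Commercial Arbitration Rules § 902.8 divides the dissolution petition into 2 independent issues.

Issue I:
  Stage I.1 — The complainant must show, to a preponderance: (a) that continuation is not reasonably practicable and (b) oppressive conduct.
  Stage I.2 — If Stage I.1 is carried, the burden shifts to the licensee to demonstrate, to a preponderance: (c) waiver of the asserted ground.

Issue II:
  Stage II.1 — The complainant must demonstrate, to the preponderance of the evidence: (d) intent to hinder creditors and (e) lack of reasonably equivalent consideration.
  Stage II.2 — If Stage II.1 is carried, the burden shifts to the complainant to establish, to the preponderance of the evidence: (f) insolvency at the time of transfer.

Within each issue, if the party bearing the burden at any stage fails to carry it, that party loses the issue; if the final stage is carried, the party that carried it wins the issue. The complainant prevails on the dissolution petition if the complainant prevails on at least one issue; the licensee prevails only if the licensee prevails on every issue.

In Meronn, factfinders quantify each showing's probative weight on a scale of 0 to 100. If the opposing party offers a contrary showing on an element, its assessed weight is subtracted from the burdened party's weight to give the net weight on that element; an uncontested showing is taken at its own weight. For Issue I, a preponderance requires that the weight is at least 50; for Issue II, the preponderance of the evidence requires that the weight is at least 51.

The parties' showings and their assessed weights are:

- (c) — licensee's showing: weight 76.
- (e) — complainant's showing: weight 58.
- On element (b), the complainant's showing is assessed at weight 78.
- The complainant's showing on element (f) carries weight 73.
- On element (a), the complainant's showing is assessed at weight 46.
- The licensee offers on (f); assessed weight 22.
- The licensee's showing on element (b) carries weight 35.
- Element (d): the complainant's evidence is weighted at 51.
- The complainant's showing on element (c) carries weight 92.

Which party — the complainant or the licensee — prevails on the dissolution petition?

complainant

— Issue I —
At Stage I.1 the complainant must meet a preponderance (weight is at least 50): on (a) the weight is 46, which does not reach 50, so (a) does not meet the standard; on (b) the weight is 78 less the opposing 35 gives net 43, which does not reach 50, so (b) does not meet the standard.
  The complainant does not carry Stage I.1.
So the licensee prevails on this issue.
— Issue II —
Stage II.1 (complainant, the preponderance of the evidence, weight is at least 51): (d) 51 ≥ 51 — meets; (e) 58 ≥ 51 — meets.
  Stage II.1 is satisfied; the complainant continues to bear the burden.
Stage II.2 (complainant, the preponderance of the evidence, weight is at least 51): (f) net 73−22=51 ≥ 51 — meets.
  Stage II.2 carried; the final stage is satisfied.
All stages carried — the complainant prevails on this issue.
Per-issue: Issue I → licensee; Issue II → complainant. The complainant must prevail on at least one issue; overall, the complainant prevails.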